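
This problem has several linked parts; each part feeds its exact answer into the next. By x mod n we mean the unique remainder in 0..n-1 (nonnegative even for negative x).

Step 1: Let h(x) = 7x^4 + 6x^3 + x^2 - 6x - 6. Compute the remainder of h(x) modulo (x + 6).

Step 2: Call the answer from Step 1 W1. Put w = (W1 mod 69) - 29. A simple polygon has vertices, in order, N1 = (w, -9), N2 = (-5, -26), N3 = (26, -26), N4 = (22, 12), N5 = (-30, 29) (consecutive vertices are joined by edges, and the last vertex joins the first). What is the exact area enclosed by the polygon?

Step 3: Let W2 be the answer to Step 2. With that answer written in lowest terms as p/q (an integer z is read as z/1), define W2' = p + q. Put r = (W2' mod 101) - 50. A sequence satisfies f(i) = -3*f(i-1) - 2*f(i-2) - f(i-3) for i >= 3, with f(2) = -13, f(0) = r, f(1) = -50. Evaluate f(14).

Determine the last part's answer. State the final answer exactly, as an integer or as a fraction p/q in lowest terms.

Step 1: remainder = value at the root: 7*(-6)^4 + 6*(-6)^3 + 1*(-6)^2 - 6*(-6)^1 - 6 = (9072) + (-1296) + (36) + (36) + (-6) = 7842; answer 7842
Step 2: W1 = 7842; w = 16; cross terms: (16*-26 - -5*-9)=-461, (-5*-26 - 26*-26)=806, (26*12 - 22*-26)=884, (22*29 - -30*12)=998, (-30*-9 - 16*29)=-194; twice the area = |2033| = 2033; area = 2033/2; answer 2033/2
Step 3: W2 = 2033/2; threaded value p + q = 2035; r = -35; f(3) = -3*(-13) - 2*(-50) - 1*(-35) = 174; iterating: f(3)=174, f(4)=-446, f(5)=1003, f(6)=-2291, f(7)=5313, f(8)=-12360, f(9)=28745, f(10)=-66828, f(11)=155354, f(12)=-361151, f(13)=839573, f(14)=-1951771; answer -1951771

-1951771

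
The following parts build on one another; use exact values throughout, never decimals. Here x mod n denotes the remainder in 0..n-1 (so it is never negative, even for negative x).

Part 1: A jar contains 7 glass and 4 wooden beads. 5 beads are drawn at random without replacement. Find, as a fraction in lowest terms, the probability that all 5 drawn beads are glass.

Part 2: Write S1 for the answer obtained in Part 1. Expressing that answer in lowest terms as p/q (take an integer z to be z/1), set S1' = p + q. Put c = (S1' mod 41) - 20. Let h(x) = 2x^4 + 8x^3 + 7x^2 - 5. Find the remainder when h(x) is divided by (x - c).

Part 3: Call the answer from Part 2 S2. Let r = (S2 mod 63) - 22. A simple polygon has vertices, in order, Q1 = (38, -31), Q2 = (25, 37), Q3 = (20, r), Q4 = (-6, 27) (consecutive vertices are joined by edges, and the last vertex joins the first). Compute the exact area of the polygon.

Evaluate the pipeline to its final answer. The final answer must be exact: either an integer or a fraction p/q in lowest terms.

2257/2

Part 1: total draws C(11,5) = 462; favorable C(7,5) = 21; P = 1/22; answer 1/22
Part 2: S1 = 1/22; threaded value p + q = 23; c = 3; remainder = value at the root: 2*(3)^4 + 8*(3)^3 + 7*(3)^2 - 5 = (162) + (216) + (63) + (-5) = 436; answer 436
Part 3: S2 = 436; r = 36; cross terms: (38*37 - 25*-31)=2181, (25*36 - 20*37)=160, (20*27 - -6*36)=756, (-6*-31 - 38*27)=-840; twice the area = |2257| = 2257; area = 2257/2; answer 2257/2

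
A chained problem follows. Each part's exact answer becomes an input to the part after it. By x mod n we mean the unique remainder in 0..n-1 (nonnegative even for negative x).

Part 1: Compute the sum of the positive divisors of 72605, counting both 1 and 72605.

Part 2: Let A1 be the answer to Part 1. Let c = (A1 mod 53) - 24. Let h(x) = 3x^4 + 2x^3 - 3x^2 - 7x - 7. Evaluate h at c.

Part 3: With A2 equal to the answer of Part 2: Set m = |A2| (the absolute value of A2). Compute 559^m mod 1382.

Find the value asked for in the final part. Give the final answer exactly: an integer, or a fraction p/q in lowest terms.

1011

Part 1: 72605 = 5 * 13 * 1117; sigma = (1 + 5) * (1 + 13) * (1 + 1117) = 6 * 14 * 1118 = 93912; answer 93912
Part 2: A1 = 93912; c = 25; 3*(25)^4 + 2*(25)^3 - 3*(25)^2 - 7*(25)^1 - 7 = (1171875) + (31250) + (-1875) + (-175) + (-7) = 1201068; answer 1201068
Part 3: A2 = 1201068; m = 1201068; squarings mod 1382: 559^1=559, 559^2=149, 559^4=89, 559^8=1011, 559^16=823, 559^32=149, 559^64=89, 559^128=1011, 559^256=823, 559^512=149, 559^1024=89, 559^2048=1011, 559^4096=823, 559^8192=149, 559^16384=89, 559^32768=1011, 559^65536=823, 559^131072=149, 559^262144=89, 559^524288=1011, 559^1048576=823; 559^1201068 = 559^4 * 559^8 * 559^32 * 559^128 * 559^256 * 559^512 * 559^4096 * 559^16384 * 559^131072 * 559^1048576 = 1011 (mod 1382); answer 1011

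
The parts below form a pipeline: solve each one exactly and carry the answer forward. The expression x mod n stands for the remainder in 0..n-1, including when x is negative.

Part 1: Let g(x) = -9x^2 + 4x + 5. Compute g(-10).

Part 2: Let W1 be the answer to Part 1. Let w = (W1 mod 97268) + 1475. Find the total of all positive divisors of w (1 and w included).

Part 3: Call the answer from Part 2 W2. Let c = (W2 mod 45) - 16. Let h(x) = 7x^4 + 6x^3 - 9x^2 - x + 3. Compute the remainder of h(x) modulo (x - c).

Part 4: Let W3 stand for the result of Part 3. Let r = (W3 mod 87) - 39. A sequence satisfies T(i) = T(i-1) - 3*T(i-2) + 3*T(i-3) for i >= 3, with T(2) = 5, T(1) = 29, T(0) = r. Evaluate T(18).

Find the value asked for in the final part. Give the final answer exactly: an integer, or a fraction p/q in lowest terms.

Part 1: -9*(-10)^2 + 4*(-10)^1 + 5 = (-900) + (-40) + (5) = -935; answer -935
Part 2: W1 = -935; w = 97808; 97808 = 2^4 * 6113; sigma = (1 + 2 + 4 + 8 + 16) * (1 + 6113) = 31 * 6114 = 189534; answer 189534
Part 3: W2 = 189534; c = 23; remainder = value at the root: 7*(23)^4 + 6*(23)^3 - 9*(23)^2 - 1*(23)^1 + 3 = (1958887) + (73002) + (-4761) + (-23) + (3) = 2027108; answer 2027108
Part 4: W3 = 2027108; r = -31; T(3) = 1*(5) - 3*(29) + 3*(-31) = -175; iterating: T(3)=-175, T(4)=-103, T(5)=437, T(6)=221, T(7)=-1399, T(8)=-751, T(9)=4109, T(10)=2165, T(11)=-12415, T(12)=-6583, T(13)=37157, T(14)=19661, T(15)=-111559, T(16)=-59071, T(17)=334589, T(18)=177125; answer 177125

177125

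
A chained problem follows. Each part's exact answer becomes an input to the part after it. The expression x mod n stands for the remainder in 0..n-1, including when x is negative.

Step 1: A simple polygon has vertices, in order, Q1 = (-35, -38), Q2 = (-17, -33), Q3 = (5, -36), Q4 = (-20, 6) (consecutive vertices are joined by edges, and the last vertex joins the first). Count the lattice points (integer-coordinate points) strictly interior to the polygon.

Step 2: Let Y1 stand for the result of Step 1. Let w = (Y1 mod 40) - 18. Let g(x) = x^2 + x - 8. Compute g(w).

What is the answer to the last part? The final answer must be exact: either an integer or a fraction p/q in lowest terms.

12

Step 1: cross terms: (-35*-33 - -17*-38)=509, (-17*-36 - 5*-33)=777, (5*6 - -20*-36)=-690, (-20*-38 - -35*6)=970; twice the area = |1566| = 1566; area = 783; boundary points = 1 + 1 + 1 + 1 = 4; strictly interior points = area - boundary/2 + 1 = 782; answer 782
Step 2: Y1 = 782; w = 4; 1*(4)^2 + 1*(4)^1 - 8 = (16) + (4) + (-8) = 12; answer 12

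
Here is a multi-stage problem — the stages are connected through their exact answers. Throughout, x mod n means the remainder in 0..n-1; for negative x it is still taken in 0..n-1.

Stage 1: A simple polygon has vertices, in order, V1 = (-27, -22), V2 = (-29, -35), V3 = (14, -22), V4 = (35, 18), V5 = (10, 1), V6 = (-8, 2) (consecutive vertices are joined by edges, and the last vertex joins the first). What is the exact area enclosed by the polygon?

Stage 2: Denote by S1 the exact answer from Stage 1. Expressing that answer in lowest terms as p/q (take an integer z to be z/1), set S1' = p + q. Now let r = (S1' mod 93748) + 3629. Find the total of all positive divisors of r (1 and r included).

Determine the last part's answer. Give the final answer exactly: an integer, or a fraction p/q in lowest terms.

5904

Stage 1: cross terms: (-27*-35 - -29*-22)=307, (-29*-22 - 14*-35)=1128, (14*18 - 35*-22)=1022, (35*1 - 10*18)=-145, (10*2 - -8*1)=28, (-8*-22 - -27*2)=230; twice the area = |2570| = 2570; area = 1285; answer 1285
Stage 2: S1 = 1285; threaded value p + q = 1286; r = 4915; 4915 = 5 * 983; sigma = (1 + 5) * (1 + 983) = 6 * 984 = 5904; answer 5904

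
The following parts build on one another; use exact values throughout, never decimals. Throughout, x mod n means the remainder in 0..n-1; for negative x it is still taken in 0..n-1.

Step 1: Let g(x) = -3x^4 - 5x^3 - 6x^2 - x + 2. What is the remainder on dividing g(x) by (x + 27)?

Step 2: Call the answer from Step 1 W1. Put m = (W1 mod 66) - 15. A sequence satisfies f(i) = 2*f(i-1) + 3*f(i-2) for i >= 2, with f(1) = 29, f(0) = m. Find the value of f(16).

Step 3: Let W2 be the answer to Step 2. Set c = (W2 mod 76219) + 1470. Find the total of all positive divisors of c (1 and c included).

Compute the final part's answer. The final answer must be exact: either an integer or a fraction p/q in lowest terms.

15312

Step 1: remainder = value at the root: -3*(-27)^4 - 5*(-27)^3 - 6*(-27)^2 - 1*(-27)^1 + 2 = (-1594323) + (98415) + (-4374) + (27) + (2) = -1500253; answer -1500253
Step 2: W1 = -1500253; m = 44; f(2) = 2*(29) + 3*(44) = 190; iterating: f(2)=190, f(3)=467, f(4)=1504, f(5)=4409, f(6)=13330, f(7)=39887, f(8)=119764, f(9)=359189, f(10)=1077670, f(11)=3232907, f(12)=9698824, f(13)=29096369, f(14)=87289210, f(15)=261867527, f(16)=785602684; answer 785602684
Step 3: W2 = 785602684; c = 14921; 14921 = 43 * 347; sigma = (1 + 43) * (1 + 347) = 44 * 348 = 15312; answer 15312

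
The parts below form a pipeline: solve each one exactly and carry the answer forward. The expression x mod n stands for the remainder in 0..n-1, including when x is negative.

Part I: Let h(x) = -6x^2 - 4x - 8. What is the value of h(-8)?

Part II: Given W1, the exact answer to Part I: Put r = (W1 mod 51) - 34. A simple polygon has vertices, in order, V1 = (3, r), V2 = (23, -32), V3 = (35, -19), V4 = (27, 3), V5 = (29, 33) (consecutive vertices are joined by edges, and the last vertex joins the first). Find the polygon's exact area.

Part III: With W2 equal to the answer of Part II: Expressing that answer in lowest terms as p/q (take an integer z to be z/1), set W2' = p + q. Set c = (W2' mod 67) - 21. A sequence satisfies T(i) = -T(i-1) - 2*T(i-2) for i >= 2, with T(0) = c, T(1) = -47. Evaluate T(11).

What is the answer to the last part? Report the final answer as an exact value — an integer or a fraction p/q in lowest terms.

-1939

Part I: -6*(-8)^2 - 4*(-8)^1 - 8 = (-384) + (32) + (-8) = -360; answer -360
Part II: W1 = -360; r = 14; cross terms: (3*-32 - 23*14)=-418, (23*-19 - 35*-32)=683, (35*3 - 27*-19)=618, (27*33 - 29*3)=804, (29*14 - 3*33)=307; twice the area = |1994| = 1994; area = 997; answer 997
Part III: W2 = 997; threaded value p + q = 998; c = 39; T(2) = -1*(-47) - 2*(39) = -31; iterating: T(2)=-31, T(3)=125, T(4)=-63, T(5)=-187, T(6)=313, T(7)=61, T(8)=-687, T(9)=565, T(10)=809, T(11)=-1939; answer -1939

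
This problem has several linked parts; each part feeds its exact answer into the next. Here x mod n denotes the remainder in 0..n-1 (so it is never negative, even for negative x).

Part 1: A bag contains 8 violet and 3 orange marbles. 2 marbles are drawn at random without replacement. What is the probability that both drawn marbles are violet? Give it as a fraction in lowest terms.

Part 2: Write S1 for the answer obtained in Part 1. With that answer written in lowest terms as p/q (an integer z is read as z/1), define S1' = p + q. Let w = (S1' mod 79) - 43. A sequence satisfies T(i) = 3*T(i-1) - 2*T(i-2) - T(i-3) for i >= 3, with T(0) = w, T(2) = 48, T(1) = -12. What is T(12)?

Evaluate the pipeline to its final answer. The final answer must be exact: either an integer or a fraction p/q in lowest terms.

Part 1: total draws C(11,2) = 55; favorable C(8,2) = 28; P = 28/55; answer 28/55
Part 2: S1 = 28/55; threaded value p + q = 83; w = -39; T(3) = 3*(48) - 2*(-12) - 1*(-39) = 207; iterating: T(3)=207, T(4)=537, T(5)=1149, T(6)=2166, T(7)=3663, T(8)=5508, T(9)=7032, T(10)=6417, T(11)=-321, T(12)=-20829; answer -20829

-20829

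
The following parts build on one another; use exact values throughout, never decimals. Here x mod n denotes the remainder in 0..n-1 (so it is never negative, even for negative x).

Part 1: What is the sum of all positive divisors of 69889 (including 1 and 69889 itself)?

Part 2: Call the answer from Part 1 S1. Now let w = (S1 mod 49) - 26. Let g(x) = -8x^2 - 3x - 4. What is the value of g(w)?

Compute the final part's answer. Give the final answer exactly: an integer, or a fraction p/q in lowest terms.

Part 1: 69889 = 47 * 1487; sigma = (1 + 47) * (1 + 1487) = 48 * 1488 = 71424; answer 71424
Part 2: S1 = 71424; w = 5; -8*(5)^2 - 3*(5)^1 - 4 = (-200) + (-15) + (-4) = -219; answer -219

-219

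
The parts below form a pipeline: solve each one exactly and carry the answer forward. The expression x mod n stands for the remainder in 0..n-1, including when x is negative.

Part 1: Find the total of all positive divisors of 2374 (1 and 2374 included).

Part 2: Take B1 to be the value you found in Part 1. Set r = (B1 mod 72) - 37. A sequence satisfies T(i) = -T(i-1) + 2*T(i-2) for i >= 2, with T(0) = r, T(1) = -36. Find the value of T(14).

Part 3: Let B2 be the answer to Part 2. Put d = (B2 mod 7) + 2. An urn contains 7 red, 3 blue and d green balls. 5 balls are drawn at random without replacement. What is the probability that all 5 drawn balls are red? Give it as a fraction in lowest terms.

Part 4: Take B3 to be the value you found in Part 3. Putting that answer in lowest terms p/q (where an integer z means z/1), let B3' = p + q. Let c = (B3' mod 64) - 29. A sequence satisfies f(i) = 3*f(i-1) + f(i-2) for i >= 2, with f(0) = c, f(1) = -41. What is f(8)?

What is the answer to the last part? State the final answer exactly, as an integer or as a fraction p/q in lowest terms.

Part 1: 2374 = 2 * 1187; sigma = (1 + 2) * (1 + 1187) = 3 * 1188 = 3564; answer 3564
Part 2: B1 = 3564; r = -1; T(2) = -1*(-36) + 2*(-1) = 34; iterating: T(2)=34, T(3)=-106, T(4)=174, T(5)=-386, T(6)=734, T(7)=-1506, T(8)=2974, T(9)=-5986, T(10)=11934, T(11)=-23906, T(12)=47774, T(13)=-95586, T(14)=191134; answer 191134
Part 3: B2 = 191134; d = 8; total draws C(18,5) = 8568; favorable C(7,5) = 21; P = 1/408; answer 1/408
Part 4: B3 = 1/408; threaded value p + q = 409; c = -4; f(2) = 3*(-41) + 1*(-4) = -127; iterating: f(2)=-127, f(3)=-422, f(4)=-1393, f(5)=-4601, f(6)=-15196, f(7)=-50189, f(8)=-165763; answer -165763

-165763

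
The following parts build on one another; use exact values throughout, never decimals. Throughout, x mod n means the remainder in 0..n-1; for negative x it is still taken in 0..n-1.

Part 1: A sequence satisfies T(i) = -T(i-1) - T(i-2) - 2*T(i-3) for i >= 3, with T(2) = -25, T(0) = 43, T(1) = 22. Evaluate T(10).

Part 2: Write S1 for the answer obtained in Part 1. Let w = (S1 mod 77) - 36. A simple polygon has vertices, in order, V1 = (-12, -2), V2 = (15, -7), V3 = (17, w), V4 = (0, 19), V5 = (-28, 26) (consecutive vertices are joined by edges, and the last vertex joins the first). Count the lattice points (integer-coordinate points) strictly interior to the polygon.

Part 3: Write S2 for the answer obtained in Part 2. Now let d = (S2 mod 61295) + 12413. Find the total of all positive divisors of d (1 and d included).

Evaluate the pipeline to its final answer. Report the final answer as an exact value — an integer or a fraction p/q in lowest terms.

25050

Part 1: T(3) = -1*(-25) - 1*(22) - 2*(43) = -83; iterating: T(3)=-83, T(4)=64, T(5)=69, T(6)=33, T(7)=-230, T(8)=59, T(9)=105, T(10)=296; answer 296
Part 2: S1 = 296; w = 29; cross terms: (-12*-7 - 15*-2)=114, (15*29 - 17*-7)=554, (17*19 - 0*29)=323, (0*26 - -28*19)=532, (-28*-2 - -12*26)=368; twice the area = |1891| = 1891; area = 1891/2; boundary points = 1 + 2 + 1 + 7 + 4 = 15; strictly interior points = area - boundary/2 + 1 = 939; answer 939
Part 3: S2 = 939; d = 13352; 13352 = 2^3 * 1669; sigma = (1 + 2 + 4 + 8) * (1 + 1669) = 15 * 1670 = 25050; answer 25050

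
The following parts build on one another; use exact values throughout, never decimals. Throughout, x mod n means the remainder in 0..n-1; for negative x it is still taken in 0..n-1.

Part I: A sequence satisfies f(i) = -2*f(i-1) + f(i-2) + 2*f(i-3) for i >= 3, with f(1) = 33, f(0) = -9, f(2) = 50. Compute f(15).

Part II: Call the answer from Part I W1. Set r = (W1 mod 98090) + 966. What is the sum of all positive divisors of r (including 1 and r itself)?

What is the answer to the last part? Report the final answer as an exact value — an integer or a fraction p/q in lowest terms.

45792

Part I: f(3) = -2*(50) + 1*(33) + 2*(-9) = -85; iterating: f(3)=-85, f(4)=286, f(5)=-557, f(6)=1230, f(7)=-2445, f(8)=5006, f(9)=-9997, f(10)=20110, f(11)=-40205, f(12)=80526, f(13)=-161037, f(14)=322190, f(15)=-644365; answer -644365
Part II: W1 = -644365; r = 43231; 43231 = 17 * 2543; sigma = (1 + 17) * (1 + 2543) = 18 * 2544 = 45792; answer 45792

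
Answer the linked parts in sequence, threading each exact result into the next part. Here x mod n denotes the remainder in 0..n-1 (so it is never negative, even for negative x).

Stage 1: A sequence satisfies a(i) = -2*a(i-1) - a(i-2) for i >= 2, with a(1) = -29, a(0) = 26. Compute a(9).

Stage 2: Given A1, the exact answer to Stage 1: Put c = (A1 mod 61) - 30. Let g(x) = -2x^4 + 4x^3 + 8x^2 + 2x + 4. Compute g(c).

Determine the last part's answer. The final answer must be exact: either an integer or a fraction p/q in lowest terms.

-507272

Stage 1: a(2) = -2*(-29) - 1*(26) = 32; iterating: a(2)=32, a(3)=-35, a(4)=38, a(5)=-41, a(6)=44, a(7)=-47, a(8)=50, a(9)=-53; answer -53
Stage 2: A1 = -53; c = -22; -2*(-22)^4 + 4*(-22)^3 + 8*(-22)^2 + 2*(-22)^1 + 4 = (-468512) + (-42592) + (3872) + (-44) + (4) = -507272; answer -507272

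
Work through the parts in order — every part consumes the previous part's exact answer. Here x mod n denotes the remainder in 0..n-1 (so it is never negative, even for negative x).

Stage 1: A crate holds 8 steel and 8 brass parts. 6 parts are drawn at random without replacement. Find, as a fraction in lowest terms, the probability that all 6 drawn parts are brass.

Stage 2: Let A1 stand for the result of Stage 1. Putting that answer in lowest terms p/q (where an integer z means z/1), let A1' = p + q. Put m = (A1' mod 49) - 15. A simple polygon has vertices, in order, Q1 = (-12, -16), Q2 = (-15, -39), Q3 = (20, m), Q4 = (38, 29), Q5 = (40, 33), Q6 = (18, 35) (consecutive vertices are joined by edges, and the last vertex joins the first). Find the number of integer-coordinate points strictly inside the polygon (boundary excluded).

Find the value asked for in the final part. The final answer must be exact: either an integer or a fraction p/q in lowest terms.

590

Stage 1: total draws C(16,6) = 8008; favorable C(8,6) = 28; P = 1/286; answer 1/286
Stage 2: A1 = 1/286; threaded value p + q = 287; m = 27; cross terms: (-12*-39 - -15*-16)=228, (-15*27 - 20*-39)=375, (20*29 - 38*27)=-446, (38*33 - 40*29)=94, (40*35 - 18*33)=806, (18*-16 - -12*35)=132; twice the area = |1189| = 1189; area = 1189/2; boundary points = 1 + 1 + 2 + 2 + 2 + 3 = 11; strictly interior points = area - boundary/2 + 1 = 590; answer 590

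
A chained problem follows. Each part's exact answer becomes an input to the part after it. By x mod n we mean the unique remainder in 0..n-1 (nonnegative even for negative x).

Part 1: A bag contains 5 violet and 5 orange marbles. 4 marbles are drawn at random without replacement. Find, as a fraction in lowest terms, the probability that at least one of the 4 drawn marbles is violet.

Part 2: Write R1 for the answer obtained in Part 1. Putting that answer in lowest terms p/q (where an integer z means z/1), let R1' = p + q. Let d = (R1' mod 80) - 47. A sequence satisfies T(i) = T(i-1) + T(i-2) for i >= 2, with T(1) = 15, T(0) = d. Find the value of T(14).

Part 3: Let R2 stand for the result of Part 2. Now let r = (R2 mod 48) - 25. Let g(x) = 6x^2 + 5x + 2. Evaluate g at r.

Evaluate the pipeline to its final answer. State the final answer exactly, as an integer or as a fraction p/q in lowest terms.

1108

Part 1: total draws C(10,4) = 210; complement C(5,4) = 5; favorable 210 - 5 = 205; P = 41/42; answer 41/42
Part 2: R1 = 41/42; threaded value p + q = 83; d = -44; T(2) = 1*(15) + 1*(-44) = -29; iterating: T(2)=-29, T(3)=-14, T(4)=-43, T(5)=-57, T(6)=-100, T(7)=-157, T(8)=-257, T(9)=-414, T(10)=-671, T(11)=-1085, T(12)=-1756, T(13)=-2841, T(14)=-4597; answer -4597
Part 3: R2 = -4597; r = -14; 6*(-14)^2 + 5*(-14)^1 + 2 = (1176) + (-70) + (2) = 1108; answer 1108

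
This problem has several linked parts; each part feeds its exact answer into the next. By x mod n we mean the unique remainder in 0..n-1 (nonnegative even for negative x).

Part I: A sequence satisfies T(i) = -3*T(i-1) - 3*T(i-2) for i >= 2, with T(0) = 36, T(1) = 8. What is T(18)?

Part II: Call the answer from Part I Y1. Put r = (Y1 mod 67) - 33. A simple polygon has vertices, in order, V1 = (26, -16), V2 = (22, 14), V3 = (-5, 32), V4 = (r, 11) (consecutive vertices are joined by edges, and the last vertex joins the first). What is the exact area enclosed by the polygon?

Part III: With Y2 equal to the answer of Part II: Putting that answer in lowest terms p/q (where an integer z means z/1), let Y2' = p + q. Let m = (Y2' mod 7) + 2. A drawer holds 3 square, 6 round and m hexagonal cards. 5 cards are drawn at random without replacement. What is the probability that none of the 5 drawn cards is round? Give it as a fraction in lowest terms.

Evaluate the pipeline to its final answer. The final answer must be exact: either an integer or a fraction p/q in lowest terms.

7/429

Part I: T(2) = -3*(8) - 3*(36) = -132; iterating: T(2)=-132, T(3)=372, T(4)=-720, T(5)=1044, T(6)=-972, T(7)=-216, T(8)=3564, T(9)=-10044, T(10)=19440, T(11)=-28188, T(12)=26244, T(13)=5832, T(14)=-96228, T(15)=271188, T(16)=-524880, T(17)=761076, T(18)=-708588; answer -708588
Part II: Y1 = -708588; r = -29; cross terms: (26*14 - 22*-16)=716, (22*32 - -5*14)=774, (-5*11 - -29*32)=873, (-29*-16 - 26*11)=178; twice the area = |2541| = 2541; area = 2541/2; answer 2541/2
Part III: Y2 = 2541/2; threaded value p + q = 2543; m = 4; total draws C(13,5) = 1287; favorable C(7,5) = 21; P = 7/429; answer 7/429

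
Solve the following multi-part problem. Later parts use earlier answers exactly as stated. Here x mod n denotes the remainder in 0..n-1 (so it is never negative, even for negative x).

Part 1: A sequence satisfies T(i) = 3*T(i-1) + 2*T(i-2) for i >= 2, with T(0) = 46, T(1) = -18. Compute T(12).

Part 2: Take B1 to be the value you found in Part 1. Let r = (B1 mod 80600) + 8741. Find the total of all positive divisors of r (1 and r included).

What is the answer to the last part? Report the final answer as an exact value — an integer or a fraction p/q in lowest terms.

27216

Part 1: T(2) = 3*(-18) + 2*(46) = 38; iterating: T(2)=38, T(3)=78, T(4)=310, T(5)=1086, T(6)=3878, T(7)=13806, T(8)=49174, T(9)=175134, T(10)=623750, T(11)=2221518, T(12)=7912054; answer 7912054
Part 2: B1 = 7912054; r = 21995; 21995 = 5 * 53 * 83; sigma = (1 + 5) * (1 + 53) * (1 + 83) = 6 * 54 * 84 = 27216; answer 27216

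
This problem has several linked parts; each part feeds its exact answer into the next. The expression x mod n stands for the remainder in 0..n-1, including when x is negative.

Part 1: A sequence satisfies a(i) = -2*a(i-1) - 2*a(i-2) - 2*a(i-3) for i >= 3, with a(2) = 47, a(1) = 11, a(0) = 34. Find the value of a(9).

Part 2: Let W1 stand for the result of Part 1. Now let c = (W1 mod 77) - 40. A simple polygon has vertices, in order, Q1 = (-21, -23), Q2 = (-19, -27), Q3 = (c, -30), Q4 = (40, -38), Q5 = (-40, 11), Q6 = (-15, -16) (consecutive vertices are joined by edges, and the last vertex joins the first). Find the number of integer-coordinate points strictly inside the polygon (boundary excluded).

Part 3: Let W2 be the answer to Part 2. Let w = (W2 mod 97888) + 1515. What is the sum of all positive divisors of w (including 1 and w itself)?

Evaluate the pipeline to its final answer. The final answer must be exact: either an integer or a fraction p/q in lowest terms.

Part 1: a(3) = -2*(47) - 2*(11) - 2*(34) = -184; iterating: a(3)=-184, a(4)=252, a(5)=-230, a(6)=324, a(7)=-692, a(8)=1196, a(9)=-1656; answer -1656
Part 2: W1 = -1656; c = -2; cross terms: (-21*-27 - -19*-23)=130, (-19*-30 - -2*-27)=516, (-2*-38 - 40*-30)=1276, (40*11 - -40*-38)=-1080, (-40*-16 - -15*11)=805, (-15*-23 - -21*-16)=9; twice the area = |1656| = 1656; area = 828; boundary points = 2 + 1 + 2 + 1 + 1 + 1 = 8; strictly interior points = area - boundary/2 + 1 = 825; answer 825
Part 3: W2 = 825; w = 2340; 2340 = 2^2 * 3^2 * 5 * 13; sigma = (1 + 2 + 4) * (1 + 3 + 9) * (1 + 5) * (1 + 13) = 7 * 13 * 6 * 14 = 7644; answer 7644

7644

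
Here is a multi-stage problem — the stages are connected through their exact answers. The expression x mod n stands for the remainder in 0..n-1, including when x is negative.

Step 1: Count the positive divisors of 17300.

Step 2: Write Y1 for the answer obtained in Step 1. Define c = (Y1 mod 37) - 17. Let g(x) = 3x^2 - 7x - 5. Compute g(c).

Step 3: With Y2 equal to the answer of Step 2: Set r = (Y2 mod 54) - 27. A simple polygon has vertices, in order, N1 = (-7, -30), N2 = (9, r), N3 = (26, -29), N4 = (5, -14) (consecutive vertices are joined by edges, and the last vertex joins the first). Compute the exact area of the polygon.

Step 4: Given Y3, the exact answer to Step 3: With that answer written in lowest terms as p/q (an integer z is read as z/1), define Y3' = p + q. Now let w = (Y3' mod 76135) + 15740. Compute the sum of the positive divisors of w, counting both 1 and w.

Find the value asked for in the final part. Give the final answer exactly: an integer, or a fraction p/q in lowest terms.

Step 1: 17300 = 2^2 * 5^2 * 173; number of divisors = (2+1) * (2+1) * (1+1) = 18; answer 18
Step 2: Y1 = 18; c = 1; 3*(1)^2 - 7*(1)^1 - 5 = (3) + (-7) + (-5) = -9; answer -9
Step 3: Y2 = -9; r = 18; cross terms: (-7*18 - 9*-30)=144, (9*-29 - 26*18)=-729, (26*-14 - 5*-29)=-219, (5*-30 - -7*-14)=-248; twice the area = |-1052| = 1052; area = 526; answer 526
Step 4: Y3 = 526; threaded value p + q = 527; w = 16267; 16267 is prime, so its only divisors are 1 and 16267; sigma = 1 + 16267 = 16268; answer 16268

16268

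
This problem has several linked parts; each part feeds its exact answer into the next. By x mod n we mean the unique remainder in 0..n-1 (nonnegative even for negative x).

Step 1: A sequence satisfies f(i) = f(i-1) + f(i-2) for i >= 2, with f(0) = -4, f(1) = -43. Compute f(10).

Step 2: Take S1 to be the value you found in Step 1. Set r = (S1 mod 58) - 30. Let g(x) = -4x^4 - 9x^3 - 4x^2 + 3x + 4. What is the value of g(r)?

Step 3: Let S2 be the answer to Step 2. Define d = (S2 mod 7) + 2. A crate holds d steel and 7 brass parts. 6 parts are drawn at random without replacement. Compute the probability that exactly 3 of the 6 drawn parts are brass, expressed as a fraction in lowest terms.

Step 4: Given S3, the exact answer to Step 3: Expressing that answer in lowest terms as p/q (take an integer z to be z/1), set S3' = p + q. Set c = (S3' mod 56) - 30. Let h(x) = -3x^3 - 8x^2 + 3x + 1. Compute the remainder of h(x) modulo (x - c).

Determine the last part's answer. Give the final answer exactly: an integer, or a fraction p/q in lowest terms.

-9757

Step 1: f(2) = 1*(-43) + 1*(-4) = -47; iterating: f(2)=-47, f(3)=-90, f(4)=-137, f(5)=-227, f(6)=-364, f(7)=-591, f(8)=-955, f(9)=-1546, f(10)=-2501; answer -2501
Step 2: S1 = -2501; r = 21; -4*(21)^4 - 9*(21)^3 - 4*(21)^2 + 3*(21)^1 + 4 = (-777924) + (-83349) + (-1764) + (63) + (4) = -862970; answer -862970
Step 3: S2 = -862970; d = 6; total draws C(13,6) = 1716; favorable C(7,3)*C(6,3) = 700; P = 175/429; answer 175/429
Step 4: S3 = 175/429; threaded value p + q = 604; c = 14; remainder = value at the root: -3*(14)^3 - 8*(14)^2 + 3*(14)^1 + 1 = (-8232) + (-1568) + (42) + (1) = -9757; answer -9757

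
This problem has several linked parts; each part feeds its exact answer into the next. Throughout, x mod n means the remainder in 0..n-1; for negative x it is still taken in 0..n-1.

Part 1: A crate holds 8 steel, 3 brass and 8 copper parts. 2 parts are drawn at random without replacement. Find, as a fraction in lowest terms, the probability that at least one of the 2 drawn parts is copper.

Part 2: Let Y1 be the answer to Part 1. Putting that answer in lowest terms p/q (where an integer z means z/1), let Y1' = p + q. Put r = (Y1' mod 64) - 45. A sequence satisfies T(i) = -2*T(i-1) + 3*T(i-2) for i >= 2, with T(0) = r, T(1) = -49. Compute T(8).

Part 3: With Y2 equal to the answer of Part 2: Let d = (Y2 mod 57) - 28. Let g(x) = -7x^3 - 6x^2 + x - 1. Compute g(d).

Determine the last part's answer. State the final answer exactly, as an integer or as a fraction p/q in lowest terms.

-30193

Part 1: total draws C(19,2) = 171; complement C(11,2) = 55; favorable 171 - 55 = 116; P = 116/171; answer 116/171
Part 2: Y1 = 116/171; threaded value p + q = 287; r = -14; T(2) = -2*(-49) + 3*(-14) = 56; iterating: T(2)=56, T(3)=-259, T(4)=686, T(5)=-2149, T(6)=6356, T(7)=-19159, T(8)=57386; answer 57386
Part 3: Y2 = 57386; d = 16; -7*(16)^3 - 6*(16)^2 + 1*(16)^1 - 1 = (-28672) + (-1536) + (16) + (-1) = -30193; answer -30193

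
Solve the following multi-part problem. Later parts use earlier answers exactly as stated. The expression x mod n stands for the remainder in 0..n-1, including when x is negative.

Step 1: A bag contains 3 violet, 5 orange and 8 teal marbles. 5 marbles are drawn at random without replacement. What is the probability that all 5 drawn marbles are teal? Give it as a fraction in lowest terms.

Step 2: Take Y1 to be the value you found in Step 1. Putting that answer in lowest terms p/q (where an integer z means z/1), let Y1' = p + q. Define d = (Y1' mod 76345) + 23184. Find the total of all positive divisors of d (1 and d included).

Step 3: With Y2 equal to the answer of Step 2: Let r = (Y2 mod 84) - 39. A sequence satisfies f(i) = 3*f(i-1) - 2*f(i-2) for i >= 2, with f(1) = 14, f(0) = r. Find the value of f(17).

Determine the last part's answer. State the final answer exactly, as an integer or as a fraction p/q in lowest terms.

-3014596

Step 1: total draws C(16,5) = 4368; favorable C(8,5) = 56; P = 1/78; answer 1/78
Step 2: Y1 = 1/78; threaded value p + q = 79; d = 23263; 23263 = 43 * 541; sigma = (1 + 43) * (1 + 541) = 44 * 542 = 23848; answer 23848
Step 3: Y2 = 23848; r = 37; f(2) = 3*(14) - 2*(37) = -32; iterating: f(2)=-32, f(3)=-124, f(4)=-308, f(5)=-676, f(6)=-1412, f(7)=-2884, f(8)=-5828, f(9)=-11716, f(10)=-23492, f(11)=-47044, f(12)=-94148, f(13)=-188356, f(14)=-376772, f(15)=-753604, f(16)=-1507268, f(17)=-3014596; answer -3014596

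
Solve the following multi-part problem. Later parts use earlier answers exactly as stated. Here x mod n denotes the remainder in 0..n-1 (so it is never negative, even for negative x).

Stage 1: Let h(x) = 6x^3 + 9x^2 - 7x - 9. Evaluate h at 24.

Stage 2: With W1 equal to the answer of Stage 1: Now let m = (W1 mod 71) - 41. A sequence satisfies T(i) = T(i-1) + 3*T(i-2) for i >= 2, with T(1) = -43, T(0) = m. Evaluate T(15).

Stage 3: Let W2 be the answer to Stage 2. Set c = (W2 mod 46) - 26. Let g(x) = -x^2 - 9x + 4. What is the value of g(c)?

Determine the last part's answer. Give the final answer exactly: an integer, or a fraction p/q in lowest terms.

-18

Stage 1: 6*(24)^3 + 9*(24)^2 - 7*(24)^1 - 9 = (82944) + (5184) + (-168) + (-9) = 87951; answer 87951
Stage 2: W1 = 87951; m = 12; T(2) = 1*(-43) + 3*(12) = -7; iterating: T(2)=-7, T(3)=-136, T(4)=-157, T(5)=-565, T(6)=-1036, T(7)=-2731, T(8)=-5839, T(9)=-14032, T(10)=-31549, T(11)=-73645, T(12)=-168292, T(13)=-389227, T(14)=-894103, T(15)=-2061784; answer -2061784
Stage 3: W2 = -2061784; c = 2; -1*(2)^2 - 9*(2)^1 + 4 = (-4) + (-18) + (4) = -18; answer -18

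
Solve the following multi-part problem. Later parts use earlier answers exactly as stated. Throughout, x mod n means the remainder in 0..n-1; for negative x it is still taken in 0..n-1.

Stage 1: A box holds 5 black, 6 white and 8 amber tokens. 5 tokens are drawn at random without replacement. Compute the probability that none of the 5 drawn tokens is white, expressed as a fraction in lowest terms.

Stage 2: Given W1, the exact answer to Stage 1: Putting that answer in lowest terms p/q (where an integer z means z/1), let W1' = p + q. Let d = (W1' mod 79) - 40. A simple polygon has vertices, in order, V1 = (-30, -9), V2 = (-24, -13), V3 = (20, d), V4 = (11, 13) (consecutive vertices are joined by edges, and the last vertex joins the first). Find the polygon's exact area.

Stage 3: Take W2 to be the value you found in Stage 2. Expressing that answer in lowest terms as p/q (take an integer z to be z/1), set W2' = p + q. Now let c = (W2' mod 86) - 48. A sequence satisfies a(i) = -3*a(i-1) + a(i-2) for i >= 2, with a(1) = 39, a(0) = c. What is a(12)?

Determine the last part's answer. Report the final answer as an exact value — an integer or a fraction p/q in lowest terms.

-22185388

Stage 1: total draws C(19,5) = 11628; favorable C(13,5) = 1287; P = 143/1292; answer 143/1292
Stage 2: W1 = 143/1292; threaded value p + q = 1435; d = -27; cross terms: (-30*-13 - -24*-9)=174, (-24*-27 - 20*-13)=908, (20*13 - 11*-27)=557, (11*-9 - -30*13)=291; twice the area = |1930| = 1930; area = 965; answer 965
Stage 3: W2 = 965; threaded value p + q = 966; c = -28; a(2) = -3*(39) + 1*(-28) = -145; iterating: a(2)=-145, a(3)=474, a(4)=-1567, a(5)=5175, a(6)=-17092, a(7)=56451, a(8)=-186445, a(9)=615786, a(10)=-2033803, a(11)=6717195, a(12)=-22185388; answer -22185388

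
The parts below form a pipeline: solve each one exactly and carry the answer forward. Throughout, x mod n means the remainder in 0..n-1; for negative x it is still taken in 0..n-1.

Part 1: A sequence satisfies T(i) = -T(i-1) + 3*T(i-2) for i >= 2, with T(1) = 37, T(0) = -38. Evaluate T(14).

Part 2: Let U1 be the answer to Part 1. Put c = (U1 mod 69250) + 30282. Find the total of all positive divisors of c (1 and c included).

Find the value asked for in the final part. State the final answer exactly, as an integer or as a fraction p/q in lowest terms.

Part 1: T(2) = -1*(37) + 3*(-38) = -151; iterating: T(2)=-151, T(3)=262, T(4)=-715, T(5)=1501, T(6)=-3646, T(7)=8149, T(8)=-19087, T(9)=43534, T(10)=-100795, T(11)=231397, T(12)=-533782, T(13)=1227973, T(14)=-2829319; answer -2829319
Part 2: U1 = -2829319; c = 40213; 40213 is prime, so its only divisors are 1 and 40213; sigma = 1 + 40213 = 40214; answer 40214

40214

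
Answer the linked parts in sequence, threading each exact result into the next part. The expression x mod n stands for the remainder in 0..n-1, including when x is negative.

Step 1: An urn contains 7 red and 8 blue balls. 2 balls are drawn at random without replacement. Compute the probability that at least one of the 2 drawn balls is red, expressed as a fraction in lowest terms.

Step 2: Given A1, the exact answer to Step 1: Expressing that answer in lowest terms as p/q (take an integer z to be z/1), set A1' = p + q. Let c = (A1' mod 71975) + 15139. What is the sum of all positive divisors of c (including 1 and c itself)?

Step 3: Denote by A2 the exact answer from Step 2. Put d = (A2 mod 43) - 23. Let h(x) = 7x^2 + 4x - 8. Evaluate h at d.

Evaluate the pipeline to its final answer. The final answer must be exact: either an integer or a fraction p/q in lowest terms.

2188

Step 1: total draws C(15,2) = 105; complement C(8,2) = 28; favorable 105 - 28 = 77; P = 11/15; answer 11/15
Step 2: A1 = 11/15; threaded value p + q = 26; c = 15165; 15165 = 3^2 * 5 * 337; sigma = (1 + 3 + 9) * (1 + 5) * (1 + 337) = 13 * 6 * 338 = 26364; answer 26364
Step 3: A2 = 26364; d = -18; 7*(-18)^2 + 4*(-18)^1 - 8 = (2268) + (-72) + (-8) = 2188; answer 2188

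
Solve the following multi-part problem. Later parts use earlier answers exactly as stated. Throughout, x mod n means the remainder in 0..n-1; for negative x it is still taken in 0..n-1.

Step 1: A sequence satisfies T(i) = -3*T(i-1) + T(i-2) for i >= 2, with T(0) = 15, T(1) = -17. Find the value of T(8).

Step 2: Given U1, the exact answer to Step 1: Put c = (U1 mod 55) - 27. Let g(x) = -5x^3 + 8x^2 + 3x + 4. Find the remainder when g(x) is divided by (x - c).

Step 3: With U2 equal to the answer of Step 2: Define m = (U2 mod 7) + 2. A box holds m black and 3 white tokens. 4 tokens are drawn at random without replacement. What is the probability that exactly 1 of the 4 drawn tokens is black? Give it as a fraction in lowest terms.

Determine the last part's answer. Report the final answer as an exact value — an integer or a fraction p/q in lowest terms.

Step 1: T(2) = -3*(-17) + 1*(15) = 66; iterating: T(2)=66, T(3)=-215, T(4)=711, T(5)=-2348, T(6)=7755, T(7)=-25613, T(8)=84594; answer 84594
Step 2: U1 = 84594; c = -23; remainder = value at the root: -5*(-23)^3 + 8*(-23)^2 + 3*(-23)^1 + 4 = (60835) + (4232) + (-69) + (4) = 65002; answer 65002
Step 3: U2 = 65002; m = 2; total draws C(5,4) = 5; favorable C(2,1)*C(3,3) = 2; P = 2/5; answer 2/5

2/5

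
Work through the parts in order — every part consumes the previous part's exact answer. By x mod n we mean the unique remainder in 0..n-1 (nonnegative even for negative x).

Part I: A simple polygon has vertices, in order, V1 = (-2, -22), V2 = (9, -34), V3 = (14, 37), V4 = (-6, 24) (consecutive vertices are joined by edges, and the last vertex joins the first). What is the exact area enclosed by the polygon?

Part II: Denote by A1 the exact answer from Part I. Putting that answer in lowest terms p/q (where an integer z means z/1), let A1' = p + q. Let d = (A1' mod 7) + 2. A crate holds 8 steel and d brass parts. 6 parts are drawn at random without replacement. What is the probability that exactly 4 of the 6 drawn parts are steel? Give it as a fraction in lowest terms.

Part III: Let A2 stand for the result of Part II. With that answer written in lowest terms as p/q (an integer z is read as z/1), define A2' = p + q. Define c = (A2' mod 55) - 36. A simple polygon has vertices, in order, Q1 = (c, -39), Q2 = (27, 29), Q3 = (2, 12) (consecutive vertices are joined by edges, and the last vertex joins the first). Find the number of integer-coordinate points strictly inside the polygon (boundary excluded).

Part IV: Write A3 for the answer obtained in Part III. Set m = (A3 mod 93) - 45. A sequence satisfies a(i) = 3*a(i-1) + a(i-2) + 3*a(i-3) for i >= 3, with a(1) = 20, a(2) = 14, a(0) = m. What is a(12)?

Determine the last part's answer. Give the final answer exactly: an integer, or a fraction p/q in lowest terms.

Part I: cross terms: (-2*-34 - 9*-22)=266, (9*37 - 14*-34)=809, (14*24 - -6*37)=558, (-6*-22 - -2*24)=180; twice the area = |1813| = 1813; area = 1813/2; answer 1813/2
Part II: A1 = 1813/2; threaded value p + q = 1815; d = 4; total draws C(12,6) = 924; favorable C(8,4)*C(4,2) = 420; P = 5/11; answer 5/11
Part III: A2 = 5/11; threaded value p + q = 16; c = -20; cross terms: (-20*29 - 27*-39)=473, (27*12 - 2*29)=266, (2*-39 - -20*12)=162; twice the area = |901| = 901; area = 901/2; boundary points = 1 + 1 + 1 = 3; strictly interior points = area - boundary/2 + 1 = 450; answer 450
Part IV: A3 = 450; m = 33; a(3) = 3*(14) + 1*(20) + 3*(33) = 161; iterating: a(3)=161, a(4)=557, a(5)=1874, a(6)=6662, a(7)=23531, a(8)=82877, a(9)=292148, a(10)=1029914, a(11)=3630521, a(12)=12797921; answer 12797921

12797921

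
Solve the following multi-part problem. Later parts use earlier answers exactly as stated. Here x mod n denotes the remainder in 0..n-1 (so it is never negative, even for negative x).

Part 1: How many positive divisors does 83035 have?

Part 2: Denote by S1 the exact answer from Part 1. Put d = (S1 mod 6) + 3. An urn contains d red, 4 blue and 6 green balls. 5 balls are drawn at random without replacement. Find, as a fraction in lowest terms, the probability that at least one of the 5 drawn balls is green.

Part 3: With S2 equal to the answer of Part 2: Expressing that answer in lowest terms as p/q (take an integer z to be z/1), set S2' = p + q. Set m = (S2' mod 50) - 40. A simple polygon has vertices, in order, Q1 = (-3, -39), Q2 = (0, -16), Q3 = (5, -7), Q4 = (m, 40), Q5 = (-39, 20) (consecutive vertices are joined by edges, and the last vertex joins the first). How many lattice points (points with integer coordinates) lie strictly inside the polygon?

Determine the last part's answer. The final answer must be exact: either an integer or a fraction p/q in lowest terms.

1197

Part 1: 83035 = 5 * 16607; number of divisors = (1+1) * (1+1) = 4; answer 4
Part 2: S1 = 4; d = 7; total draws C(17,5) = 6188; complement C(11,5) = 462; favorable 6188 - 462 = 5726; P = 409/442; answer 409/442
Part 3: S2 = 409/442; threaded value p + q = 851; m = -39; cross terms: (-3*-16 - 0*-39)=48, (0*-7 - 5*-16)=80, (5*40 - -39*-7)=-73, (-39*20 - -39*40)=780, (-39*-39 - -3*20)=1581; twice the area = |2416| = 2416; area = 1208; boundary points = 1 + 1 + 1 + 20 + 1 = 24; strictly interior points = area - boundary/2 + 1 = 1197; answer 1197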